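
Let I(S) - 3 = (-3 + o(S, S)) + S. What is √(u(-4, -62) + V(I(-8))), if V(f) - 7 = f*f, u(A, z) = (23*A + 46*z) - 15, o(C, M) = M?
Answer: 2*I*√674 ≈ 51.923*I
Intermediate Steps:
u(A, z) = -15 + 23*A + 46*z
I(S) = 2*S (I(S) = 3 + ((-3 + S) + S) = 3 + (-3 + 2*S) = 2*S)
V(f) = 7 + f² (V(f) = 7 + f*f = 7 + f²)
√(u(-4, -62) + V(I(-8))) = √((-15 + 23*(-4) + 46*(-62)) + (7 + (2*(-8))²)) = √((-15 - 92 - 2852) + (7 + (-16)²)) = √(-2959 + (7 + 256)) = √(-2959 + 263) = √(-2696) = 2*I*√674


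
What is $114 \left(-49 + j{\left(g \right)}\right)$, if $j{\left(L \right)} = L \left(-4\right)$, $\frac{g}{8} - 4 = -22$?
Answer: $60078$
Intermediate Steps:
$g = -144$ ($g = 32 + 8 \left(-22\right) = 32 - 176 = -144$)
$j{\left(L \right)} = - 4 L$
$114 \left(-49 + j{\left(g \right)}\right) = 114 \left(-49 - -576\right) = 114 \left(-49 + 576\right) = 114 \cdot 527 = 60078$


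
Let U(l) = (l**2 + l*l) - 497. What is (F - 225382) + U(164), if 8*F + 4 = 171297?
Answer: -1205403/8 ≈ -1.5068e+5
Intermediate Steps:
F = 171293/8 (F = -1/2 + (1/8)*171297 = -1/2 + 171297/8 = 171293/8 ≈ 21412.)
U(l) = -497 + 2*l**2 (U(l) = (l**2 + l**2) - 497 = 2*l**2 - 497 = -497 + 2*l**2)
(F - 225382) + U(164) = (171293/8 - 225382) + (-497 + 2*164**2) = -1631763/8 + (-497 + 2*26896) = -1631763/8 + (-497 + 53792) = -1631763/8 + 53295 = -1205403/8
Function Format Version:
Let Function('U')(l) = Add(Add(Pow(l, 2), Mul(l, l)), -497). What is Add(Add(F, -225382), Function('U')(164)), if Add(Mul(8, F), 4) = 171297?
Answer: Rational(-1205403, 8) ≈ -1.5068e+5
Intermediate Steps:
F = Rational(171293, 8) (F = Add(Rational(-1, 2), Mul(Rational(1, 8), 171297)) = Add(Rational(-1, 2), Rational(171297, 8)) = Rational(171293, 8) ≈ 21412.)
Function('U')(l) = Add(-497, Mul(2, Pow(l, 2))) (Function('U')(l) = Add(Add(Pow(l, 2), Pow(l, 2)), -497) = Add(Mul(2, Pow(l, 2)), -497) = Add(-497, Mul(2, Pow(l, 2))))
Add(Add(F, -225382), Function('U')(164)) = Add(Add(Rational(171293, 8), -225382), Add(-497, Mul(2, Pow(164, 2)))) = Add(Rational(-1631763, 8), Add(-497, Mul(2, 26896))) = Add(Rational(-1631763, 8), Add(-497, 53792)) = Add(Rational(-1631763, 8), 53295) = Rational(-1205403, 8)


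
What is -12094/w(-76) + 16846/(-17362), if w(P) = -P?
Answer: -52814081/329878 ≈ -160.10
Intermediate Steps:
-12094/w(-76) + 16846/(-17362) = -12094/((-1*(-76))) + 16846/(-17362) = -12094/76 + 16846*(-1/17362) = -12094*1/76 - 8423/8681 = -6047/38 - 8423/8681 = -52814081/329878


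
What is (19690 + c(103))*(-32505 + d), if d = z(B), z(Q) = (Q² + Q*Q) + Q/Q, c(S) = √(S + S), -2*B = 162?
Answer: -381631580 - 19382*√206 ≈ -3.8191e+8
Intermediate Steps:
B = -81 (B = -½*162 = -81)
c(S) = √2*√S (c(S) = √(2*S) = √2*√S)
z(Q) = 1 + 2*Q² (z(Q) = (Q² + Q²) + 1 = 2*Q² + 1 = 1 + 2*Q²)
d = 13123 (d = 1 + 2*(-81)² = 1 + 2*6561 = 1 + 13122 = 13123)
(19690 + c(103))*(-32505 + d) = (19690 + √2*√103)*(-32505 + 13123) = (19690 + √206)*(-19382) = -381631580 - 19382*√206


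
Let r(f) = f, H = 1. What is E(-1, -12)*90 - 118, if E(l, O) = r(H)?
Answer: -28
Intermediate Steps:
E(l, O) = 1
E(-1, -12)*90 - 118 = 1*90 - 118 = 90 - 118 = -28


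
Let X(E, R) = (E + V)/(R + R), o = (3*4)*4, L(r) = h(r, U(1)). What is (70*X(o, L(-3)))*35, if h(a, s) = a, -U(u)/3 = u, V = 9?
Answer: -23275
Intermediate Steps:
U(u) = -3*u
L(r) = r
o = 48 (o = 12*4 = 48)
X(E, R) = (9 + E)/(2*R) (X(E, R) = (E + 9)/(R + R) = (9 + E)/((2*R)) = (9 + E)*(1/(2*R)) = (9 + E)/(2*R))
(70*X(o, L(-3)))*35 = (70*((½)*(9 + 48)/(-3)))*35 = (70*((½)*(-⅓)*57))*35 = (70*(-19/2))*35 = -665*35 = -23275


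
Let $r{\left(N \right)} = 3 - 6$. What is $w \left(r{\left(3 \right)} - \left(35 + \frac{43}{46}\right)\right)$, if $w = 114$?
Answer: $- \frac{102087}{23} \approx -4438.6$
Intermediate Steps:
$r{\left(N \right)} = -3$ ($r{\left(N \right)} = 3 - 6 = -3$)
$w \left(r{\left(3 \right)} - \left(35 + \frac{43}{46}\right)\right) = 114 \left(-3 - \left(35 + \frac{43}{46}\right)\right) = 114 \left(-3 - \frac{1653}{46}\right) = 114 \left(- \frac{1791}{46}\right) = - \frac{102087}{23}$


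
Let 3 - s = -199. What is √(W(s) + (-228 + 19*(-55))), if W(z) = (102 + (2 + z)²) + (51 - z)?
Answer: √40294 ≈ 200.73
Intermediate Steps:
s = 202 (s = 3 - 1*(-199) = 3 + 199 = 202)
W(z) = 153 + (2 + z)² - z
√(W(s) + (-228 + 19*(-55))) = √((153 + (2 + 202)² - 1*202) + (-228 + 19*(-55))) = √((153 + 204² - 202) + (-228 - 1045)) = √((153 + 41616 - 202) - 1273) = √(41567 - 1273) = √40294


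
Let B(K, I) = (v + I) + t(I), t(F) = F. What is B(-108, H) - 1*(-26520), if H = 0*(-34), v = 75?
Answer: 26595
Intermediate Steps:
H = 0
B(K, I) = 75 + 2*I (B(K, I) = (75 + I) + I = 75 + 2*I)
B(-108, H) - 1*(-26520) = (75 + 2*0) - 1*(-26520) = (75 + 0) + 26520 = 75 + 26520 = 26595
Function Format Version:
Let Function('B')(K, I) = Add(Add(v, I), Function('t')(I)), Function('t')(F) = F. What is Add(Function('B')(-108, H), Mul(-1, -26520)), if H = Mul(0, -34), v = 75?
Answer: 26595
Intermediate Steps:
H = 0
Function('B')(K, I) = Add(75, Mul(2, I)) (Function('B')(K, I) = Add(Add(75, I), I) = Add(75, Mul(2, I)))
Add(Function('B')(-108, H), Mul(-1, -26520)) = Add(Add(75, Mul(2, 0)), Mul(-1, -26520)) = Add(Add(75, 0), 26520) = Add(75, 26520) = 26595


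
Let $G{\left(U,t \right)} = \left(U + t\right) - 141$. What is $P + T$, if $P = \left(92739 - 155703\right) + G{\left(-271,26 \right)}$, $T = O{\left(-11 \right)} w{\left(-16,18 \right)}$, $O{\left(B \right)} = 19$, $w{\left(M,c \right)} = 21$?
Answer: $-62951$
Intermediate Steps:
$G{\left(U,t \right)} = -141 + U + t$
$T = 399$ ($T = 19 \cdot 21 = 399$)
$P = -63350$ ($P = \left(92739 - 155703\right) - 386 = -62964 - 386 = -63350$)
$P + T = -63350 + 399 = -62951$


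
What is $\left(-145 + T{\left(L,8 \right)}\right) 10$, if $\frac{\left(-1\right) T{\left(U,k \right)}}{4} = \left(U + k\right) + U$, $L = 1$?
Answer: $-1850$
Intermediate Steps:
$T{\left(U,k \right)} = - 8 U - 4 k$ ($T{\left(U,k \right)} = - 4 \left(\left(U + k\right) + U\right) = - 4 \left(k + 2 U\right) = - 8 U - 4 k$)
$\left(-145 + T{\left(L,8 \right)}\right) 10 = \left(-145 - 40\right) 10 = \left(-185\right) 10 = -1850$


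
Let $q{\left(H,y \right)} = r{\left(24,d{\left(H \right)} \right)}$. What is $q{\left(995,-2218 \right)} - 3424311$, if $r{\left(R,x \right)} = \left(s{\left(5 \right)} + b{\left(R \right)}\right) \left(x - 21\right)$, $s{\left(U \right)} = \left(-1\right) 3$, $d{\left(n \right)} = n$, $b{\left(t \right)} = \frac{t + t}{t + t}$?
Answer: $-3426259$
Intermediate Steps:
$b{\left(t \right)} = 1$ ($b{\left(t \right)} = \frac{2 t}{2 t} = 2 t \frac{1}{2 t} = 1$)
$s{\left(U \right)} = -3$
$r{\left(R,x \right)} = 42 - 2 x$ ($r{\left(R,x \right)} = \left(-3 + 1\right) \left(x - 21\right) = - 2 \left(-21 + x\right) = 42 - 2 x$)
$q{\left(H,y \right)} = 42 - 2 H$
$q{\left(995,-2218 \right)} - 3424311 = \left(42 - 1990\right) - 3424311 = -1948 - 3424311 = -3426259$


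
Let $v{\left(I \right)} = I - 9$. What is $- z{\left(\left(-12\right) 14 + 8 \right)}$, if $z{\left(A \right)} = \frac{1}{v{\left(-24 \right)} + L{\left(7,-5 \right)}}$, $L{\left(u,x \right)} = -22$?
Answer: $\frac{1}{55} \approx 0.018182$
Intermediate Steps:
$v{\left(I \right)} = -9 + I$ ($v{\left(I \right)} = I - 9 = -9 + I$)
$z{\left(A \right)} = - \frac{1}{55}$ ($z{\left(A \right)} = \frac{1}{\left(-9 - 24\right) - 22} = \frac{1}{-33 - 22} = \frac{1}{-55} = - \frac{1}{55}$)
$- z{\left(\left(-12\right) 14 + 8 \right)} = \left(-1\right) \left(- \frac{1}{55}\right) = \frac{1}{55}$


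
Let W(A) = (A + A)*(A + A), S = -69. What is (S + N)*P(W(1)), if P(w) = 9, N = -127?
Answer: -1764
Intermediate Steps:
W(A) = 4*A**2 (W(A) = (2*A)*(2*A) = 4*A**2)
(S + N)*P(W(1)) = (-69 - 127)*9 = -196*9 = -1764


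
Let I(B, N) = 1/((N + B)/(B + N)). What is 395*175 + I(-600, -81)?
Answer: 69126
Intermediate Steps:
I(B, N) = 1 (I(B, N) = 1/((B + N)/(B + N)) = 1/1 = 1)
395*175 + I(-600, -81) = 395*175 + 1 = 69125 + 1 = 69126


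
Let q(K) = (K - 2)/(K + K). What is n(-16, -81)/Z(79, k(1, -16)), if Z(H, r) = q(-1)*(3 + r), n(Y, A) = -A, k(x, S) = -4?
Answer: -54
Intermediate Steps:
q(K) = (-2 + K)/(2*K) (q(K) = (-2 + K)/((2*K)) = (-2 + K)*(1/(2*K)) = (-2 + K)/(2*K))
Z(H, r) = 9/2 + 3*r/2 (Z(H, r) = ((1/2)*(-2 - 1)/(-1))*(3 + r) = ((1/2)*(-1)*(-3))*(3 + r) = 3*(3 + r)/2 = 9/2 + 3*r/2)
n(-16, -81)/Z(79, k(1, -16)) = (-1*(-81))/(9/2 + (3/2)*(-4)) = 81/(9/2 - 6) = 81/(-3/2) = 81*(-2/3) = -54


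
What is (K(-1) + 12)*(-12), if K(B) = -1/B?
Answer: -156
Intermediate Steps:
(K(-1) + 12)*(-12) = (-1/(-1) + 12)*(-12) = (-1*(-1) + 12)*(-12) = (1 + 12)*(-12) = 13*(-12) = -156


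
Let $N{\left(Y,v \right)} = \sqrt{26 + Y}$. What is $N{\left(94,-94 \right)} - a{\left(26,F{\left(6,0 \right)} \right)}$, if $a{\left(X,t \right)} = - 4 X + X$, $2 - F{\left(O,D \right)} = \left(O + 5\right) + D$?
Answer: $78 + 2 \sqrt{30} \approx 88.954$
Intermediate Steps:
$F{\left(O,D \right)} = -3 - D - O$ ($F{\left(O,D \right)} = 2 - \left(\left(O + 5\right) + D\right) = 2 - \left(\left(5 + O\right) + D\right) = 2 - \left(5 + D + O\right) = -3 - D - O$)
$a{\left(X,t \right)} = - 3 X$
$N{\left(94,-94 \right)} - a{\left(26,F{\left(6,0 \right)} \right)} = \sqrt{26 + 94} - \left(-3\right) 26 = \sqrt{120} - -78 = 2 \sqrt{30} + 78 = 78 + 2 \sqrt{30}$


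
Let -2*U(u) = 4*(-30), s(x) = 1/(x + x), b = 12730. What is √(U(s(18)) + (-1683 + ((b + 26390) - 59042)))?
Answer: I*√21545 ≈ 146.78*I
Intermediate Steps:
s(x) = 1/(2*x)
U(u) = 60 (U(u) = -2*(-30) = -½*(-120) = 60)
√(U(s(18)) + (-1683 + ((b + 26390) - 59042))) = √(60 + (-1683 + ((12730 + 26390) - 59042))) = √(60 + (-1683 + (39120 - 59042))) = √(60 + (-1683 - 19922)) = √(60 - 21605) = √(-21545) = I*√21545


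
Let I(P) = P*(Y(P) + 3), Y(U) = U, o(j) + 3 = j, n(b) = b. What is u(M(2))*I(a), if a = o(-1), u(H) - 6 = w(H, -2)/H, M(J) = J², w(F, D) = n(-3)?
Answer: 21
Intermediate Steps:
w(F, D) = -3
o(j) = -3 + j
u(H) = 6 - 3/H
a = -4 (a = -3 - 1 = -4)
I(P) = P*(3 + P) (I(P) = P*(P + 3) = P*(3 + P))
u(M(2))*I(a) = (6 - 3/(2²))*(-4*(3 - 4)) = (6 - 3/4)*(-4*(-1)) = (6 - 3*¼)*4 = (6 - ¾)*4 = (21/4)*4 = 21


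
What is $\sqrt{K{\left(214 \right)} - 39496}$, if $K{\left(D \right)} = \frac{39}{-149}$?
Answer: $\frac{i \sqrt{876856507}}{149} \approx 198.74 i$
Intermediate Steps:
$K{\left(D \right)} = - \frac{39}{149}$ ($K{\left(D \right)} = 39 \left(- \frac{1}{149}\right) = - \frac{39}{149}$)
$\sqrt{K{\left(214 \right)} - 39496} = \sqrt{- \frac{39}{149} - 39496} = \sqrt{- \frac{5884943}{149}} = \frac{i \sqrt{876856507}}{149}$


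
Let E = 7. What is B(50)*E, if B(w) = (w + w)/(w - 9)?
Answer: 700/41 ≈ 17.073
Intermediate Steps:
B(w) = 2*w/(-9 + w) (B(w) = (2*w)/(-9 + w) = 2*w/(-9 + w))
B(50)*E = (2*50/(-9 + 50))*7 = (2*50/41)*7 = (2*50*(1/41))*7 = (100/41)*7 = 700/41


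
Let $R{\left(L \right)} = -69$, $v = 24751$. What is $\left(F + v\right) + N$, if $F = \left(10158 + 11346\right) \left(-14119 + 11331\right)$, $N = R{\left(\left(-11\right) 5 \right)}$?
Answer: $-59928470$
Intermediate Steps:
$N = -69$
$F = -59953152$ ($F = 21504 \left(-2788\right) = -59953152$)
$\left(F + v\right) + N = \left(-59953152 + 24751\right) - 69 = -59928401 - 69 = -59928470$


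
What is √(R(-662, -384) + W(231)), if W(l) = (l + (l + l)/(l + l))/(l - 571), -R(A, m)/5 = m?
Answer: √13867070/85 ≈ 43.810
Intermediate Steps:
R(A, m) = -5*m
W(l) = (1 + l)/(-571 + l) (W(l) = (l + (2*l)/((2*l)))/(-571 + l) = (l + (2*l)*(1/(2*l)))/(-571 + l) = (l + 1)/(-571 + l) = (1 + l)/(-571 + l))
√(R(-662, -384) + W(231)) = √(-5*(-384) + (1 + 231)/(-571 + 231)) = √(1920 + 232/(-340)) = √(1920 - 1/340*232) = √(1920 - 58/85) = √(163142/85) = √13867070/85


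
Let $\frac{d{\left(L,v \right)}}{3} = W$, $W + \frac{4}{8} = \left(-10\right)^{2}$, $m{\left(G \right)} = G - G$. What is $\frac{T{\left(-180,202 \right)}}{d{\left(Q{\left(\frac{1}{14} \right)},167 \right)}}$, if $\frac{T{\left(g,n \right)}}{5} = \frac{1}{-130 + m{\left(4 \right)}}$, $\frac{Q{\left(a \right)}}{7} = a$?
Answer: $- \frac{1}{7761} \approx -0.00012885$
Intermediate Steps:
$m{\left(G \right)} = 0$
$Q{\left(a \right)} = 7 a$
$W = \frac{199}{2}$ ($W = - \frac{1}{2} + \left(-10\right)^{2} = - \frac{1}{2} + 100 = \frac{199}{2} \approx 99.5$)
$T{\left(g,n \right)} = - \frac{1}{26}$ ($T{\left(g,n \right)} = \frac{5}{-130 + 0} = \frac{5}{-130} = 5 \left(- \frac{1}{130}\right) = - \frac{1}{26}$)
$d{\left(L,v \right)} = \frac{597}{2}$ ($d{\left(L,v \right)} = 3 \cdot \frac{199}{2} = \frac{597}{2}$)
$\frac{T{\left(-180,202 \right)}}{d{\left(Q{\left(\frac{1}{14} \right)},167 \right)}} = - \frac{1}{26 \cdot \frac{597}{2}} = \left(- \frac{1}{26}\right) \frac{2}{597} = - \frac{1}{7761}$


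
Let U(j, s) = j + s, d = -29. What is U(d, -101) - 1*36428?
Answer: -36558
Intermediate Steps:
U(d, -101) - 1*36428 = (-29 - 101) - 1*36428 = -130 - 36428 = -36558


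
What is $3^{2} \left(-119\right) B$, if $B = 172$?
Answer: $-184212$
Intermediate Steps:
$3^{2} \left(-119\right) B = 3^{2} \left(-119\right) 172 = 9 \left(-119\right) 172 = \left(-1071\right) 172 = -184212$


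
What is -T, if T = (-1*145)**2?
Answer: -21025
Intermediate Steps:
T = 21025 (T = (-145)**2 = 21025)
-T = -1*21025 = -21025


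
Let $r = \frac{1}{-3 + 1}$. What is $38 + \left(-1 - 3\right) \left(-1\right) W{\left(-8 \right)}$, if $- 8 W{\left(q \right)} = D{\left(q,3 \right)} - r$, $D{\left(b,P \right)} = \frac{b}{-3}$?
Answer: $\frac{437}{12} \approx 36.417$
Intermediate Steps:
$D{\left(b,P \right)} = - \frac{b}{3}$ ($D{\left(b,P \right)} = b \left(- \frac{1}{3}\right) = - \frac{b}{3}$)
$r = - \frac{1}{2}$ ($r = \frac{1}{-2} = - \frac{1}{2} \approx -0.5$)
$W{\left(q \right)} = - \frac{1}{16} + \frac{q}{24}$ ($W{\left(q \right)} = - \frac{- \frac{q}{3} - - \frac{1}{2}}{8} = - \frac{- \frac{q}{3} + \frac{1}{2}}{8} = - \frac{\frac{1}{2} - \frac{q}{3}}{8} = - \frac{1}{16} + \frac{q}{24}$)
$38 + \left(-1 - 3\right) \left(-1\right) W{\left(-8 \right)} = 38 + \left(-1 - 3\right) \left(-1\right) \left(- \frac{1}{16} + \frac{1}{24} \left(-8\right)\right) = 38 + \left(-4\right) \left(-1\right) \left(- \frac{1}{16} - \frac{1}{3}\right) = 38 + 4 \left(- \frac{19}{48}\right) = 38 - \frac{19}{12} = \frac{437}{12}$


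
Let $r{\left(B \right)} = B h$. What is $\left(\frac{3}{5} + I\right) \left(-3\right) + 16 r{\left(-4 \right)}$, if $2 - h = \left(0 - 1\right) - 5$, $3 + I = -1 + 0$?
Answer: $- \frac{2509}{5} \approx -501.8$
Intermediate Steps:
$I = -4$ ($I = -3 + \left(-1 + 0\right) = -3 - 1 = -4$)
$h = 8$ ($h = 2 - \left(\left(0 - 1\right) - 5\right) = 2 - \left(-1 - 5\right) = 2 - -6 = 2 + 6 = 8$)
$r{\left(B \right)} = 8 B$ ($r{\left(B \right)} = B 8 = 8 B$)
$\left(\frac{3}{5} + I\right) \left(-3\right) + 16 r{\left(-4 \right)} = \left(\frac{3}{5} - 4\right) \left(-3\right) + 16 \cdot 8 \left(-4\right) = \left(3 \cdot \frac{1}{5} - 4\right) \left(-3\right) + 16 \left(-32\right) = \left(\frac{3}{5} - 4\right) \left(-3\right) - 512 = \left(- \frac{17}{5}\right) \left(-3\right) - 512 = \frac{51}{5} - 512 = - \frac{2509}{5}$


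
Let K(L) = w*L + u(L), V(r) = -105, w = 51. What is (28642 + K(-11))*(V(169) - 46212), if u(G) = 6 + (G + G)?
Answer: -1299886605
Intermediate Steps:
u(G) = 6 + 2*G
K(L) = 6 + 53*L (K(L) = 51*L + (6 + 2*L) = 6 + 53*L)
(28642 + K(-11))*(V(169) - 46212) = (28642 + (6 + 53*(-11)))*(-105 - 46212) = (28642 + (6 - 583))*(-46317) = (28642 - 577)*(-46317) = 28065*(-46317) = -1299886605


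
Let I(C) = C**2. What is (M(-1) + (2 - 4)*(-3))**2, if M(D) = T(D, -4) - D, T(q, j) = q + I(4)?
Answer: 484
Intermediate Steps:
T(q, j) = 16 + q (T(q, j) = q + 4**2 = q + 16 = 16 + q)
M(D) = 16 (M(D) = (16 + D) - D = 16)
(M(-1) + (2 - 4)*(-3))**2 = (16 + (2 - 4)*(-3))**2 = (16 - 2*(-3))**2 = (16 + 6)**2 = 22**2 = 484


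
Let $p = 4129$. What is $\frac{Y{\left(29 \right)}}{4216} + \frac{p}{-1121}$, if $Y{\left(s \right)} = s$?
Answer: $- \frac{17375355}{4726136} \approx -3.6764$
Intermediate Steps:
$\frac{Y{\left(29 \right)}}{4216} + \frac{p}{-1121} = \frac{29}{4216} + \frac{4129}{-1121} = 29 \cdot \frac{1}{4216} + 4129 \left(- \frac{1}{1121}\right) = \frac{29}{4216} - \frac{4129}{1121} = - \frac{17375355}{4726136}$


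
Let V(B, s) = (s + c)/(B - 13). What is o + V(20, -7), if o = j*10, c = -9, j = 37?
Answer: 2574/7 ≈ 367.71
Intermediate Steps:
o = 370 (o = 37*10 = 370)
V(B, s) = (-9 + s)/(-13 + B) (V(B, s) = (s - 9)/(B - 13) = (-9 + s)/(-13 + B))
o + V(20, -7) = 370 + (-9 - 7)/(-13 + 20) = 370 - 16/7 = 2574/7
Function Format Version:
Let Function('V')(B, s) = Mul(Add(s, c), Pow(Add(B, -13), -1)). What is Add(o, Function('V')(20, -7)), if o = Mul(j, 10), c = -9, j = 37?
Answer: Rational(2574, 7) ≈ 367.71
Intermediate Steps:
o = 370 (o = Mul(37, 10) = 370)
Function('V')(B, s) = Mul(Pow(Add(-13, B), -1), Add(-9, s)) (Function('V')(B, s) = Mul(Add(s, -9), Pow(Add(B, -13), -1)) = Mul(Add(-9, s), Pow(Add(-13, B), -1)) = Mul(Pow(Add(-13, B), -1), Add(-9, s)))
Add(o, Function('V')(20, -7)) = Add(370, Mul(Pow(Add(-13, 20), -1), Add(-9, -7))) = Add(370, Mul(Pow(7, -1), -16)) = Add(370, Mul(Rational(1, 7), -16)) = Add(370, Rational(-16, 7)) = Rational(2574, 7)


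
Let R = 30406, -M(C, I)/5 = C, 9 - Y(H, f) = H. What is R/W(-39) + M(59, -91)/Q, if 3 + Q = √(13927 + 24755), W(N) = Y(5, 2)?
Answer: 195981283/25782 - 295*√4298/12891 ≈ 7600.0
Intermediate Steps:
Y(H, f) = 9 - H
W(N) = 4 (W(N) = 9 - 1*5 = 9 - 5 = 4)
M(C, I) = -5*C
Q = -3 + 3*√4298 (Q = -3 + √(13927 + 24755) = -3 + √38682 = -3 + 3*√4298 ≈ 193.68)
R/W(-39) + M(59, -91)/Q = 30406/4 + (-5*59)/(-3 + 3*√4298) = 30406*(¼) - 295/(-3 + 3*√4298) = 15203/2 - 295/(-3 + 3*√4298)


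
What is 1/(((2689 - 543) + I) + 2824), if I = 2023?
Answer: 1/6993 ≈ 0.00014300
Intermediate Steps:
1/(((2689 - 543) + I) + 2824) = 1/(((2689 - 543) + 2023) + 2824) = 1/((2146 + 2023) + 2824) = 1/(4169 + 2824) = 1/6993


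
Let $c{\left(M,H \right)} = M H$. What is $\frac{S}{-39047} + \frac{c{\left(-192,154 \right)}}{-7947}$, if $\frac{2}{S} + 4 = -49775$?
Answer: $\frac{6385770122342}{1716305301279} \approx 3.7206$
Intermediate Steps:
$S = - \frac{2}{49779}$ ($S = \frac{2}{-4 - 49775} = \frac{2}{-49779} = 2 \left(- \frac{1}{49779}\right) = - \frac{2}{49779} \approx -4.0178 \cdot 10^{-5}$)
$c{\left(M,H \right)} = H M$
$\frac{S}{-39047} + \frac{c{\left(-192,154 \right)}}{-7947} = - \frac{2}{49779 \left(-39047\right)} + \frac{154 \left(-192\right)}{-7947} = \left(- \frac{2}{49779}\right) \left(- \frac{1}{39047}\right) - - \frac{9856}{2649} = \frac{2}{1943720613} + \frac{9856}{2649} = \frac{6385770122342}{1716305301279}$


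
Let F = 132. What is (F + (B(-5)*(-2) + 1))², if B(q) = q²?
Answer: 6889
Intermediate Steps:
(F + (B(-5)*(-2) + 1))² = (132 + ((-5)²*(-2) + 1))² = (132 + (25*(-2) + 1))² = (132 + (-50 + 1))² = (132 - 49)² = 83² = 6889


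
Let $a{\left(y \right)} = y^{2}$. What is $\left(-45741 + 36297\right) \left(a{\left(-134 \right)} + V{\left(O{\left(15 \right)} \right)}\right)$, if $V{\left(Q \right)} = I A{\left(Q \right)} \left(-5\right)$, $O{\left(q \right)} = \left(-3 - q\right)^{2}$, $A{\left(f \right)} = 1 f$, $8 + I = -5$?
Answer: $-368467104$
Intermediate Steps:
$I = -13$ ($I = -8 - 5 = -13$)
$A{\left(f \right)} = f$
$V{\left(Q \right)} = 65 Q$ ($V{\left(Q \right)} = - 13 Q \left(-5\right) = 65 Q$)
$\left(-45741 + 36297\right) \left(a{\left(-134 \right)} + V{\left(O{\left(15 \right)} \right)}\right) = \left(-45741 + 36297\right) \left(\left(-134\right)^{2} + 65 \left(3 + 15\right)^{2}\right) = - 9444 \left(17956 + 65 \cdot 18^{2}\right) = - 9444 \left(17956 + 65 \cdot 324\right) = - 9444 \left(17956 + 21060\right) = \left(-9444\right) 39016 = -368467104$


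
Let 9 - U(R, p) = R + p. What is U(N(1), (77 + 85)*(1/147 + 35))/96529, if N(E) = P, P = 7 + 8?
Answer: -278178/4729921 ≈ -0.058812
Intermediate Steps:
P = 15
N(E) = 15
U(R, p) = 9 - R - p (U(R, p) = 9 - (R + p) = 9 + (-R - p) = 9 - R - p)
U(N(1), (77 + 85)*(1/147 + 35))/96529 = (9 - 1*15 - (77 + 85)*(1/147 + 35))/96529 = (9 - 15 - 162*(1/147 + 35))*(1/96529) = (9 - 15 - 162*5146/147)*(1/96529) = (9 - 15 - 1*277884/49)*(1/96529) = (9 - 15 - 277884/49)*(1/96529) = -278178/49*1/96529 = -278178/4729921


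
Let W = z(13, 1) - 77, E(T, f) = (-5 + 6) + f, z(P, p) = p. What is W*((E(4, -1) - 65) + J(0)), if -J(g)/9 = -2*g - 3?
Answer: 2888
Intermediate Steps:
J(g) = 27 + 18*g (J(g) = -9*(-2*g - 3) = -9*(-3 - 2*g) = 27 + 18*g)
E(T, f) = 1 + f
W = -76 (W = 1 - 77 = -76)
W*((E(4, -1) - 65) + J(0)) = -76*(((1 - 1) - 65) + (27 + 18*0)) = -76*((0 - 65) + (27 + 0)) = -76*(-65 + 27) = -76*(-38) = 2888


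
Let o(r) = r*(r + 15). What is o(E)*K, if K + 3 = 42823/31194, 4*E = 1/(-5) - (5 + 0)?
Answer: 90401779/3119400 ≈ 28.980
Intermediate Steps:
E = -13/10 (E = (1/(-5) - (5 + 0))/4 = (-⅕ - 1*5)/4 = (-⅕ - 5)/4 = (¼)*(-26/5) = -13/10 ≈ -1.3000)
o(r) = r*(15 + r)
K = -50759/31194 (K = -3 + 42823/31194 = -50759/31194 ≈ -1.6272)
o(E)*K = -13*(15 - 13/10)/10*(-50759/31194) = -13/10*137/10*(-50759/31194) = -1781/100*(-50759/31194) = 90401779/3119400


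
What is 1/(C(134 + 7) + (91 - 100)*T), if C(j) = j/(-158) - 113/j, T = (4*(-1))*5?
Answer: 22278/3972305 ≈ 0.0056083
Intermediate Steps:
T = -20 (T = -4*5 = -20)
C(j) = -113/j - j/158 (C(j) = j*(-1/158) - 113/j = -j/158 - 113/j = -113/j - j/158)
1/(C(134 + 7) + (91 - 100)*T) = 1/((-113/(134 + 7) - (134 + 7)/158) + (91 - 100)*(-20)) = 1/((-113/141 - 1/158*141) - 9*(-20)) = 1/((-113*1/141 - 141/158) + 180) = 1/((-113/141 - 141/158) + 180) = 1/(-37735/22278 + 180) = 1/(3972305/22278) = 22278/3972305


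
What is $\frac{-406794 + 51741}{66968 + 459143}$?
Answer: $- \frac{355053}{526111} \approx -0.67486$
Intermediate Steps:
$\frac{-406794 + 51741}{66968 + 459143} = - \frac{355053}{526111}$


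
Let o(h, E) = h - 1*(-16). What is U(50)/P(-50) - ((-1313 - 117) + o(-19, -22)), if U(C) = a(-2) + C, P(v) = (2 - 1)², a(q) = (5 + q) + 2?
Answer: 1488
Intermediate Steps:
o(h, E) = 16 + h (o(h, E) = h + 16 = 16 + h)
a(q) = 7 + q
P(v) = 1 (P(v) = 1² = 1)
U(C) = 5 + C (U(C) = (7 - 2) + C = 5 + C)
U(50)/P(-50) - ((-1313 - 117) + o(-19, -22)) = (5 + 50)/1 - ((-1313 - 117) + (16 - 19)) = 55*1 - (-1430 - 3) = 55 - 1*(-1433) = 55 + 1433 = 1488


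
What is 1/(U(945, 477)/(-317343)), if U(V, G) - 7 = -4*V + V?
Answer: 317343/2828 ≈ 112.21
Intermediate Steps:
U(V, G) = 7 - 3*V (U(V, G) = 7 + (-4*V + V) = 7 - 3*V)
1/(U(945, 477)/(-317343)) = 1/((7 - 3*945)/(-317343)) = 1/((7 - 2835)*(-1/317343)) = 1/(-2828*(-1/317343)) = 1/(2828/317343) = 317343/2828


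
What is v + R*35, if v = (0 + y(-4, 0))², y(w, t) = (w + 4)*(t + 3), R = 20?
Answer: 700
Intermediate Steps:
y(w, t) = (3 + t)*(4 + w) (y(w, t) = (4 + w)*(3 + t) = (3 + t)*(4 + w))
v = 0 (v = (0 + (12 + 3*(-4) + 4*0 + 0*(-4)))² = (0 + (12 - 12 + 0 + 0))² = (0 + 0)² = 0² = 0)
v + R*35 = 0 + 20*35 = 0 + 700 = 700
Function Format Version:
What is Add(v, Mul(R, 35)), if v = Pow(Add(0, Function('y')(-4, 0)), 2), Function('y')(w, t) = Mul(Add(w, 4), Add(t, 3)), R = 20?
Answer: 700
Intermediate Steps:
Function('y')(w, t) = Mul(Add(3, t), Add(4, w)) (Function('y')(w, t) = Mul(Add(4, w), Add(3, t)) = Mul(Add(3, t), Add(4, w)))
v = 0 (v = Pow(Add(0, Add(12, Mul(3, -4), Mul(4, 0), Mul(0, -4))), 2) = Pow(Add(0, Add(12, -12, 0, 0)), 2) = Pow(Add(0, 0), 2) = Pow(0, 2) = 0)
Add(v, Mul(R, 35)) = Add(0, Mul(20, 35)) = Add(0, 700) = 700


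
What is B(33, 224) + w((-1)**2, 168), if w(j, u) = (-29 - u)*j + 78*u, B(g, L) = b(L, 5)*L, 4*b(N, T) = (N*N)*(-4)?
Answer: -11226517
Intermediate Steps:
b(N, T) = -N**2 (b(N, T) = ((N*N)*(-4))/4 = (N**2*(-4))/4 = (-4*N**2)/4 = -N**2)
B(g, L) = -L**3 (B(g, L) = (-L**2)*L = -L**3)
w(j, u) = 78*u + j*(-29 - u) (w(j, u) = j*(-29 - u) + 78*u = 78*u + j*(-29 - u))
B(33, 224) + w((-1)**2, 168) = -1*224**3 + (-29*(-1)**2 + 78*168 - 1*(-1)**2*168) = -1*11239424 + (-29*1 + 13104 - 1*1*168) = -11239424 + (-29 + 13104 - 168) = -11239424 + 12907 = -11226517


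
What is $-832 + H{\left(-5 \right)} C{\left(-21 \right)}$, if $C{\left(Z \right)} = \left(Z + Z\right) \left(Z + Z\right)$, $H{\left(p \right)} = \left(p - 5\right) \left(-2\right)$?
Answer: $34448$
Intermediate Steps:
$H{\left(p \right)} = 10 - 2 p$ ($H{\left(p \right)} = \left(-5 + p\right) \left(-2\right) = 10 - 2 p$)
$C{\left(Z \right)} = 4 Z^{2}$ ($C{\left(Z \right)} = 2 Z 2 Z = 4 Z^{2}$)
$-832 + H{\left(-5 \right)} C{\left(-21 \right)} = -832 + \left(10 - -10\right) 4 \left(-21\right)^{2} = -832 + \left(10 + 10\right) 4 \cdot 441 = -832 + 20 \cdot 1764 = -832 + 35280 = 34448$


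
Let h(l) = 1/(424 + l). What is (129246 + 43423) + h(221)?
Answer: 111371506/645 ≈ 1.7267e+5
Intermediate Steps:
(129246 + 43423) + h(221) = (129246 + 43423) + 1/(424 + 221) = 172669 + 1/645 = 111371506/645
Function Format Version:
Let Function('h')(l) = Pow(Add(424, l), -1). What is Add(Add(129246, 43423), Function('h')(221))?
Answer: Rational(111371506, 645) ≈ 1.7267e+5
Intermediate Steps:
Add(Add(129246, 43423), Function('h')(221)) = Add(Add(129246, 43423), Pow(Add(424, 221), -1)) = Add(172669, Pow(645, -1)) = Add(172669, Rational(1, 645)) = Rational(111371506, 645)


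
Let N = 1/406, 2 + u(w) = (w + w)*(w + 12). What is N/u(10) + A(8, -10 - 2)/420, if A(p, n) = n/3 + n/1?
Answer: -11289/296380 ≈ -0.038090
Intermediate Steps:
u(w) = -2 + 2*w*(12 + w) (u(w) = -2 + (w + w)*(w + 12) = -2 + (2*w)*(12 + w) = -2 + 2*w*(12 + w))
N = 1/406 ≈ 0.0024631
A(p, n) = 4*n/3 (A(p, n) = n*(⅓) + n*1 = n/3 + n = 4*n/3)
N/u(10) + A(8, -10 - 2)/420 = 1/(406*(-2 + 2*10² + 24*10)) + (4*(-10 - 2)/3)/420 = 1/(406*(-2 + 2*100 + 240)) + ((4/3)*(-12))*(1/420) = 1/(406*(-2 + 200 + 240)) - 16*1/420 = (1/406)/438 - 4/105 = (1/406)*(1/438) - 4/105 = 1/177828 - 4/105 = -11289/296380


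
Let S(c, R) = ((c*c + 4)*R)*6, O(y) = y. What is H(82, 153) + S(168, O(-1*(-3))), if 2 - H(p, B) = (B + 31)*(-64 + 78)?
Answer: 505530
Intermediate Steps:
H(p, B) = -432 - 14*B (H(p, B) = 2 - (B + 31)*(-64 + 78) = 2 - (31 + B)*14 = 2 - (434 + 14*B) = 2 + (-434 - 14*B) = -432 - 14*B)
S(c, R) = 6*R*(4 + c²) (S(c, R) = ((c² + 4)*R)*6 = ((4 + c²)*R)*6 = (R*(4 + c²))*6 = 6*R*(4 + c²))
H(82, 153) + S(168, O(-1*(-3))) = (-432 - 14*153) + 6*(-1*(-3))*(4 + 168²) = (-432 - 2142) + 6*3*(4 + 28224) = -2574 + 6*3*28228 = -2574 + 508104 = 505530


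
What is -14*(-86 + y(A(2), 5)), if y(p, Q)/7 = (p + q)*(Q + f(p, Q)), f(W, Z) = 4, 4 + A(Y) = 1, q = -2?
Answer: 5614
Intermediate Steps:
A(Y) = -3 (A(Y) = -4 + 1 = -3)
y(p, Q) = 7*(-2 + p)*(4 + Q) (y(p, Q) = 7*((p - 2)*(Q + 4)) = 7*((-2 + p)*(4 + Q)) = 7*(-2 + p)*(4 + Q))
-14*(-86 + y(A(2), 5)) = -14*(-86 + (-56 - 14*5 + 28*(-3) + 7*5*(-3))) = -14*(-86 + (-56 - 70 - 84 - 105)) = -14*(-86 - 315) = -14*(-401) = 5614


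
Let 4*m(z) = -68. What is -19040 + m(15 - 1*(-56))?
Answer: -19057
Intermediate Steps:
m(z) = -17 (m(z) = (¼)*(-68) = -17)
-19040 + m(15 - 1*(-56)) = -19040 - 17 = -19057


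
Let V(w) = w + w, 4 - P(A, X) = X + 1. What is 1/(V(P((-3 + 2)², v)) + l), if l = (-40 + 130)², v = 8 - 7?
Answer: 1/8104 ≈ 0.00012340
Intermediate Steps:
v = 1
P(A, X) = 3 - X (P(A, X) = 4 - (X + 1) = 4 - (1 + X) = 4 + (-1 - X) = 3 - X)
l = 8100 (l = 90² = 8100)
V(w) = 2*w
1/(V(P((-3 + 2)², v)) + l) = 1/(2*(3 - 1*1) + 8100) = 1/(2*(3 - 1) + 8100) = 1/(2*2 + 8100) = 1/(4 + 8100) = 1/8104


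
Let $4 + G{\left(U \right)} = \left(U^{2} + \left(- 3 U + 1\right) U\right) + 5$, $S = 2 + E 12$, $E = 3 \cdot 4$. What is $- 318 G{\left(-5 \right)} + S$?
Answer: $17318$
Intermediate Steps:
$E = 12$
$S = 146$ ($S = 2 + 12 \cdot 12 = 2 + 144 = 146$)
$G{\left(U \right)} = 1 + U^{2} + U \left(1 - 3 U\right)$ ($G{\left(U \right)} = -4 + \left(\left(U^{2} + \left(- 3 U + 1\right) U\right) + 5\right) = -4 + \left(\left(U^{2} + \left(1 - 3 U\right) U\right) + 5\right) = -4 + \left(\left(U^{2} + U \left(1 - 3 U\right)\right) + 5\right) = -4 + \left(5 + U^{2} + U \left(1 - 3 U\right)\right) = 1 + U^{2} + U \left(1 - 3 U\right)$)
$- 318 G{\left(-5 \right)} + S = - 318 \left(1 - 5 - 2 \left(-5\right)^{2}\right) + 146 = - 318 \left(1 - 5 - 50\right) + 146 = \left(-318\right) \left(-54\right) + 146 = 17172 + 146 = 17318$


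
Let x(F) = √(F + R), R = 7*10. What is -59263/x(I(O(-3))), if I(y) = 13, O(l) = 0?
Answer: -59263*√83/83 ≈ -6505.0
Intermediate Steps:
R = 70
x(F) = √(70 + F) (x(F) = √(F + 70) = √(70 + F))
-59263/x(I(O(-3))) = -59263/√(70 + 13) = -59263*√83/83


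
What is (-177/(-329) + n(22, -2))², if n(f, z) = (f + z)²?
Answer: 17365177729/108241 ≈ 1.6043e+5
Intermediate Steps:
(-177/(-329) + n(22, -2))² = (-177/(-329) + (22 - 2)²)² = (-177*(-1/329) + 20²)² = (177/329 + 400)² = (131777/329)² = 17365177729/108241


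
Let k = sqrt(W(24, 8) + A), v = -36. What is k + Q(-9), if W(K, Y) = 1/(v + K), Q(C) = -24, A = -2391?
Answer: -24 + I*sqrt(86079)/6 ≈ -24.0 + 48.899*I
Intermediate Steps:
W(K, Y) = 1/(-36 + K)
k = I*sqrt(86079)/6 (k = sqrt(1/(-36 + 24) - 2391) = sqrt(1/(-12) - 2391) = sqrt(-1/12 - 2391) = sqrt(-28693/12) = I*sqrt(86079)/6 ≈ 48.899*I)
k + Q(-9) = I*sqrt(86079)/6 - 24 = -24 + I*sqrt(86079)/6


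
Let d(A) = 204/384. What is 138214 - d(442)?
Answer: 4422831/32 ≈ 1.3821e+5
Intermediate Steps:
d(A) = 17/32 (d(A) = 204*(1/384) = 17/32)
138214 - d(442) = 138214 - 1*17/32 = 138214 - 17/32 = 4422831/32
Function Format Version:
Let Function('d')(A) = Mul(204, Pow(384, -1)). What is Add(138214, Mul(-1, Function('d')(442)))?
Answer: Rational(4422831, 32) ≈ 1.3821e+5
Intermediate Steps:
Function('d')(A) = Rational(17, 32) (Function('d')(A) = Mul(204, Rational(1, 384)) = Rational(17, 32))
Add(138214, Mul(-1, Function('d')(442))) = Add(138214, Mul(-1, Rational(17, 32))) = Add(138214, Rational(-17, 32)) = Rational(4422831, 32)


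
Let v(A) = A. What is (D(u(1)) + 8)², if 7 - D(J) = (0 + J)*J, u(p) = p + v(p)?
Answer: 121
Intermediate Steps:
u(p) = 2*p (u(p) = p + p = 2*p)
D(J) = 7 - J² (D(J) = 7 - (0 + J)*J = 7 - J*J = 7 - J²)
(D(u(1)) + 8)² = ((7 - (2*1)²) + 8)² = ((7 - 1*2²) + 8)² = ((7 - 1*4) + 8)² = ((7 - 4) + 8)² = (3 + 8)² = 11² = 121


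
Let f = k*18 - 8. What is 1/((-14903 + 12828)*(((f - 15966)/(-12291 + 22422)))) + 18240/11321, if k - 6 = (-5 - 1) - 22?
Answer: 619686453051/384548897750 ≈ 1.6115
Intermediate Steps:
k = -22 (k = 6 + ((-5 - 1) - 22) = 6 + (-6 - 22) = 6 - 28 = -22)
f = -404 (f = -22*18 - 8 = -396 - 8 = -404)
1/((-14903 + 12828)*(((f - 15966)/(-12291 + 22422)))) + 18240/11321 = 1/((-14903 + 12828)*(((-404 - 15966)/(-12291 + 22422)))) + 18240/11321 = 1/((-2075)*((-16370/10131))) + 18240*(1/11321) = -1/(2075*((-16370*1/10131))) + 18240/11321 = -1/(2075*(-16370/10131)) + 18240/11321 = -1/2075*(-10131/16370) + 18240/11321 = 10131/33967750 + 18240/11321 = 619686453051/384548897750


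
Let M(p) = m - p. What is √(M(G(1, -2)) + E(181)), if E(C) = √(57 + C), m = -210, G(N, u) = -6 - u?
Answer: √(-206 + √238) ≈ 13.805*I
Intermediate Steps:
M(p) = -210 - p
√(M(G(1, -2)) + E(181)) = √((-210 - (-6 - 1*(-2))) + √(57 + 181)) = √((-210 - (-6 + 2)) + √238) = √((-210 - 1*(-4)) + √238) = √((-210 + 4) + √238) = √(-206 + √238)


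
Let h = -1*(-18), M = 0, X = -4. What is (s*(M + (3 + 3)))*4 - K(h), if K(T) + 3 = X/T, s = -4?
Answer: -835/9 ≈ -92.778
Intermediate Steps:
h = 18
K(T) = -3 - 4/T
(s*(M + (3 + 3)))*4 - K(h) = -4*(0 + (3 + 3))*4 - (-3 - 4/18) = -4*(0 + 6)*4 - (-3 - 4*1/18) = -4*6*4 - (-3 - 2/9) = -24*4 - 1*(-29/9) = -96 + 29/9 = -835/9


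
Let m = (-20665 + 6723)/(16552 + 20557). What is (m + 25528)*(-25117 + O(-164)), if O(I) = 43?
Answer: -23752715791140/37109 ≈ -6.4008e+8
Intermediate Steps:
m = -13942/37109 ≈ -0.37570
(m + 25528)*(-25117 + O(-164)) = (-13942/37109 + 25528)*(-25117 + 43) = (947304610/37109)*(-25074) = -23752715791140/37109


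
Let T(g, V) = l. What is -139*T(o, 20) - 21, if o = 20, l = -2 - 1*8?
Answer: 1369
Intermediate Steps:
l = -10 (l = -2 - 8 = -10)
T(g, V) = -10
-139*T(o, 20) - 21 = -139*(-10) - 21 = 1390 - 21 = 1369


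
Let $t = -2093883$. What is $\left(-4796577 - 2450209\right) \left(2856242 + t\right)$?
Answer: $-5524652528174$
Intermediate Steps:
$\left(-4796577 - 2450209\right) \left(2856242 + t\right) = \left(-4796577 - 2450209\right) \left(2856242 - 2093883\right) = \left(-7246786\right) 762359 = -5524652528174$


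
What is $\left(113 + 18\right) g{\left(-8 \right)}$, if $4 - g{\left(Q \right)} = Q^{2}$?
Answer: $-7860$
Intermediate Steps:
$g{\left(Q \right)} = 4 - Q^{2}$
$\left(113 + 18\right) g{\left(-8 \right)} = \left(113 + 18\right) \left(4 - \left(-8\right)^{2}\right) = 131 \left(4 - 64\right) = 131 \left(-60\right) = -7860$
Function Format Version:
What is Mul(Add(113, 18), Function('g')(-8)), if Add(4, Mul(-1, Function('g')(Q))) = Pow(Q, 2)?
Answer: -7860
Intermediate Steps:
Function('g')(Q) = Add(4, Mul(-1, Pow(Q, 2)))
Mul(Add(113, 18), Function('g')(-8)) = Mul(Add(113, 18), Add(4, Mul(-1, Pow(-8, 2)))) = Mul(131, Add(4, Mul(-1, 64))) = Mul(131, Add(4, -64)) = Mul(131, -60) = -7860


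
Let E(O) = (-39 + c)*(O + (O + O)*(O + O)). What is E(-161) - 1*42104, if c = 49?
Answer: 993126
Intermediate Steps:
E(O) = 10*O + 40*O² (E(O) = (-39 + 49)*(O + (O + O)*(O + O)) = 10*(O + (2*O)*(2*O)) = 10*(O + 4*O²) = 10*O + 40*O²)
E(-161) - 1*42104 = 10*(-161)*(1 + 4*(-161)) - 1*42104 = 10*(-161)*(1 - 644) - 42104 = 10*(-161)*(-643) - 42104 = 1035230 - 42104 = 993126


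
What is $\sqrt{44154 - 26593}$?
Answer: $\sqrt{17561} \approx 132.52$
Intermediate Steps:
$\sqrt{44154 - 26593} = \sqrt{17561}$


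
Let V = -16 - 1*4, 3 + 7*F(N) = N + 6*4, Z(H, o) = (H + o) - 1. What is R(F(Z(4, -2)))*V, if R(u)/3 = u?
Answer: -1320/7 ≈ -188.57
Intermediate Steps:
Z(H, o) = -1 + H + o
F(N) = 3 + N/7 (F(N) = -3/7 + (N + 6*4)/7 = -3/7 + (N + 24)/7 = -3/7 + (24 + N)/7 = -3/7 + (24/7 + N/7) = 3 + N/7)
V = -20 (V = -16 - 4 = -20)
R(u) = 3*u
R(F(Z(4, -2)))*V = (3*(3 + (-1 + 4 - 2)/7))*(-20) = (3*(3 + (⅐)*1))*(-20) = (3*(3 + ⅐))*(-20) = (3*(22/7))*(-20) = (66/7)*(-20) = -1320/7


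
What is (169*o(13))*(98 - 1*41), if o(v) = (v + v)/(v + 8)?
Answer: 83486/7 ≈ 11927.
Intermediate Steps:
o(v) = 2*v/(8 + v) (o(v) = (2*v)/(8 + v) = 2*v/(8 + v))
(169*o(13))*(98 - 1*41) = (169*(2*13/(8 + 13)))*(98 - 1*41) = (169*(2*13/21))*(98 - 41) = (169*(2*13*(1/21)))*57 = (169*(26/21))*57 = (4394/21)*57 = 83486/7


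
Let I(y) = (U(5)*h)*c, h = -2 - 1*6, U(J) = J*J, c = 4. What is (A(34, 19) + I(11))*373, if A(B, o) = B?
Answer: -285718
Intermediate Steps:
U(J) = J²
h = -8 (h = -2 - 6 = -8)
I(y) = -800 (I(y) = (5²*(-8))*4 = (25*(-8))*4 = -200*4 = -800)
(A(34, 19) + I(11))*373 = (34 - 800)*373 = -766*373 = -285718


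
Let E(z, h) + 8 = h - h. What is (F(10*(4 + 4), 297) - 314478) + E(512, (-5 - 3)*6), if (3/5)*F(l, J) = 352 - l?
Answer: -942098/3 ≈ -3.1403e+5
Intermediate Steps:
E(z, h) = -8 (E(z, h) = -8 + (h - h) = -8 + 0 = -8)
F(l, J) = 1760/3 - 5*l/3 (F(l, J) = 5*(352 - l)/3 = 1760/3 - 5*l/3)
(F(10*(4 + 4), 297) - 314478) + E(512, (-5 - 3)*6) = ((1760/3 - 50*(4 + 4)/3) - 314478) - 8 = ((1760/3 - 50*8/3) - 314478) - 8 = ((1760/3 - 5/3*80) - 314478) - 8 = ((1760/3 - 400/3) - 314478) - 8 = (1360/3 - 314478) - 8 = -942074/3 - 8 = -942098/3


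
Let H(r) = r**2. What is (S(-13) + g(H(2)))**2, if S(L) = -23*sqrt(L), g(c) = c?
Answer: (4 - 23*I*sqrt(13))**2 ≈ -6861.0 - 663.42*I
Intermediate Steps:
(S(-13) + g(H(2)))**2 = (-23*I*sqrt(13) + 2**2)**2 = (-23*I*sqrt(13) + 4)**2 = (4 - 23*I*sqrt(13))**2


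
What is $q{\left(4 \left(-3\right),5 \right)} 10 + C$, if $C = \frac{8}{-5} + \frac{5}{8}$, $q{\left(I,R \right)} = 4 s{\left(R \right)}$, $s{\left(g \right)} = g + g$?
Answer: $\frac{15961}{40} \approx 399.02$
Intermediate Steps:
$s{\left(g \right)} = 2 g$
$q{\left(I,R \right)} = 8 R$ ($q{\left(I,R \right)} = 4 \cdot 2 R = 8 R$)
$C = - \frac{39}{40}$ ($C = 8 \left(- \frac{1}{5}\right) + 5 \cdot \frac{1}{8} = - \frac{8}{5} + \frac{5}{8} = - \frac{39}{40} \approx -0.975$)
$q{\left(4 \left(-3\right),5 \right)} 10 + C = 8 \cdot 5 \cdot 10 - \frac{39}{40} = 40 \cdot 10 - \frac{39}{40} = 400 - \frac{39}{40} = \frac{15961}{40}$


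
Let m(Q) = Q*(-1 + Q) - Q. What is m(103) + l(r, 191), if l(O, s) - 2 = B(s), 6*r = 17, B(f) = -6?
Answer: 10399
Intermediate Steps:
r = 17/6 (r = (1/6)*17 = 17/6 ≈ 2.8333)
l(O, s) = -4 (l(O, s) = 2 - 6 = -4)
m(Q) = -Q + Q*(-1 + Q)
m(103) + l(r, 191) = 103*(-2 + 103) - 4 = 103*101 - 4 = 10403 - 4 = 10399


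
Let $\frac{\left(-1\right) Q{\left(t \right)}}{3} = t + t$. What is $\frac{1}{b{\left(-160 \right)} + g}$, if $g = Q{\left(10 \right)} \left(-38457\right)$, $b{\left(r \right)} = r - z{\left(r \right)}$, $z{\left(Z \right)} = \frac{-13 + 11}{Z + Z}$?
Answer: $\frac{160}{369161599} \approx 4.3341 \cdot 10^{-7}$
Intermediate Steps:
$Q{\left(t \right)} = - 6 t$ ($Q{\left(t \right)} = - 3 \left(t + t\right) = - 3 \cdot 2 t = - 6 t$)
$z{\left(Z \right)} = - \frac{1}{Z}$ ($z{\left(Z \right)} = - \frac{2}{2 Z} = - 2 \frac{1}{2 Z} = - \frac{1}{Z}$)
$b{\left(r \right)} = r + \frac{1}{r}$ ($b{\left(r \right)} = r - - \frac{1}{r} = r + \frac{1}{r}$)
$g = 2307420$ ($g = \left(-6\right) 10 \left(-38457\right) = \left(-60\right) \left(-38457\right) = 2307420$)
$\frac{1}{b{\left(-160 \right)} + g} = \frac{1}{\left(-160 + \frac{1}{-160}\right) + 2307420} = \frac{1}{\left(-160 - \frac{1}{160}\right) + 2307420} = \frac{1}{- \frac{25601}{160} + 2307420} = \frac{1}{\frac{369161599}{160}} = \frac{160}{369161599}$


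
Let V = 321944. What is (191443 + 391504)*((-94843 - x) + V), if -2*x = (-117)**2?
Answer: 272755654777/2 ≈ 1.3638e+11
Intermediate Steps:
x = -13689/2 (x = -1/2*(-117)**2 = -1/2*13689 = -13689/2 ≈ -6844.5)
(191443 + 391504)*((-94843 - x) + V) = (191443 + 391504)*((-94843 - 1*(-13689/2)) + 321944) = 582947*((-94843 + 13689/2) + 321944) = 582947*(-175997/2 + 321944) = 582947*(467891/2) = 272755654777/2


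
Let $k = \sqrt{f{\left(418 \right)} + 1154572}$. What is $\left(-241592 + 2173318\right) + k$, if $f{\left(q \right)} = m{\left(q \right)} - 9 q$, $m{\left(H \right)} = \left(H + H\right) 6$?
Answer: $1931726 + \sqrt{1155826} \approx 1.9328 \cdot 10^{6}$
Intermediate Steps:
$m{\left(H \right)} = 12 H$ ($m{\left(H \right)} = 2 H 6 = 12 H$)
$f{\left(q \right)} = 3 q$ ($f{\left(q \right)} = 12 q - 9 q = 3 q$)
$k = \sqrt{1155826}$ ($k = \sqrt{3 \cdot 418 + 1154572} = \sqrt{1254 + 1154572} = \sqrt{1155826} \approx 1075.1$)
$\left(-241592 + 2173318\right) + k = \left(-241592 + 2173318\right) + \sqrt{1155826} = 1931726 + \sqrt{1155826}$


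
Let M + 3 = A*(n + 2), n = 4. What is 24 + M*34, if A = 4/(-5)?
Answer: -1206/5 ≈ -241.20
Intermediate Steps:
A = -⅘ (A = 4*(-⅕) = -⅘ ≈ -0.80000)
M = -39/5 (M = -3 - 4*(4 + 2)/5 = -3 - ⅘*6 = -3 - 24/5 = -39/5 ≈ -7.8000)
24 + M*34 = 24 - 39/5*34 = 24 - 1326/5 = -1206/5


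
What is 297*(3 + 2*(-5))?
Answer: -2079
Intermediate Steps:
297*(3 + 2*(-5)) = 297*(3 - 10) = 297*(-7) = -2079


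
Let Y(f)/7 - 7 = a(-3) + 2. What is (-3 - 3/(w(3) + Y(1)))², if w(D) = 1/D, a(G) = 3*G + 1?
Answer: 5625/484 ≈ 11.622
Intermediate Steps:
a(G) = 1 + 3*G
Y(f) = 7 (Y(f) = 49 + 7*((1 + 3*(-3)) + 2) = 49 + 7*((1 - 9) + 2) = 49 + 7*(-8 + 2) = 49 + 7*(-6) = 49 - 42 = 7)
(-3 - 3/(w(3) + Y(1)))² = (-3 - 3/(1/3 + 7))² = (-3 - 3/(⅓ + 7))² = (-3 - 3/22/3)² = (-3 - 3*3/22)² = (-3 - 9/22)² = (-75/22)² = 5625/484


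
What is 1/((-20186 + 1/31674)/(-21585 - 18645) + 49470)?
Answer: 1274245020/63037540510763 ≈ 2.0214e-5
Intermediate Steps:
1/((-20186 + 1/31674)/(-21585 - 18645) + 49470) = 1/((-20186 + 1/31674)/(-40230) + 49470) = 1/(-639371363/31674*(-1/40230) + 49470) = 1/(639371363/1274245020 + 49470) = 1/(63037540510763/1274245020) = 1274245020/63037540510763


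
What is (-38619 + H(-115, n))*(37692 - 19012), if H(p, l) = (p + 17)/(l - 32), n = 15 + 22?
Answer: -721769048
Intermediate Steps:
n = 37
H(p, l) = (17 + p)/(-32 + l)
(-38619 + H(-115, n))*(37692 - 19012) = (-38619 + (17 - 115)/(-32 + 37))*(37692 - 19012) = (-38619 - 98/5)*18680 = -193193/5*18680 = -721769048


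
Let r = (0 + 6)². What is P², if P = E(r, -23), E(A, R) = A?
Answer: 1296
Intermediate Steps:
r = 36 (r = 6² = 36)
P = 36
P² = 36² = 1296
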